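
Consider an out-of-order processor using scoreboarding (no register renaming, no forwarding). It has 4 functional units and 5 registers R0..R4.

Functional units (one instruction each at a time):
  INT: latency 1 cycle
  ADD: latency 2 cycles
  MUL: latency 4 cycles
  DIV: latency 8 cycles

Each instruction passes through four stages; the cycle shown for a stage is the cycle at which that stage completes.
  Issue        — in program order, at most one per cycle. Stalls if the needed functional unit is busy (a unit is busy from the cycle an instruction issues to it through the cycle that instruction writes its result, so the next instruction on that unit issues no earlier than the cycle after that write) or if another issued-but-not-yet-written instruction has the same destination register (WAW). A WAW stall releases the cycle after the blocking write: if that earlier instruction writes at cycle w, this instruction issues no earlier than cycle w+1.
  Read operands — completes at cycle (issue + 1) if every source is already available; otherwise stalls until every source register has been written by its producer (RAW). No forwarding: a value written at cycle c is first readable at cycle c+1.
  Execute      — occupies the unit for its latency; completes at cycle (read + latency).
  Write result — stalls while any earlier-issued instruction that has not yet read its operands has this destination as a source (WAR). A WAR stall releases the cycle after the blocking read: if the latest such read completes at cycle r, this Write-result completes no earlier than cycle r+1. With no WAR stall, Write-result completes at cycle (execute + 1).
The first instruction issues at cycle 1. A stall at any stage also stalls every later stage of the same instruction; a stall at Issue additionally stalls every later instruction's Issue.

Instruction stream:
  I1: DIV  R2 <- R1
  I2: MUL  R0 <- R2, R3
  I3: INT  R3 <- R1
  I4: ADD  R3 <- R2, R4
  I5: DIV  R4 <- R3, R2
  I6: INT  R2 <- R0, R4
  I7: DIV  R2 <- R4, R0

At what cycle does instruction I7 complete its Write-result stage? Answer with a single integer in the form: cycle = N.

cycle = 42

t=1  I1→DIV
t=2  I1 RO | I2→MUL
t=3  I3→INT
t=4  I3 RO
t=5  I3 EX
t=10  I1 EX
t=11  I1 WR R2
t=12  I2 RO
t=13  I3 WR R3
t=14  I4→ADD
t=15  I4 RO | I5→DIV
t=16  I2 EX | I6→INT
t=17  I2 WR R0 | I4 EX
t=18  I4 WR R3
t=19  I5 RO
t=27  I5 EX
t=28  I5 WR R4
t=29  I6 RO
t=30  I6 EX
t=31  I6 WR R2
t=32  I7→DIV
t=33  I7 RO
t=41  I7 EX
t=42  I7 WR R2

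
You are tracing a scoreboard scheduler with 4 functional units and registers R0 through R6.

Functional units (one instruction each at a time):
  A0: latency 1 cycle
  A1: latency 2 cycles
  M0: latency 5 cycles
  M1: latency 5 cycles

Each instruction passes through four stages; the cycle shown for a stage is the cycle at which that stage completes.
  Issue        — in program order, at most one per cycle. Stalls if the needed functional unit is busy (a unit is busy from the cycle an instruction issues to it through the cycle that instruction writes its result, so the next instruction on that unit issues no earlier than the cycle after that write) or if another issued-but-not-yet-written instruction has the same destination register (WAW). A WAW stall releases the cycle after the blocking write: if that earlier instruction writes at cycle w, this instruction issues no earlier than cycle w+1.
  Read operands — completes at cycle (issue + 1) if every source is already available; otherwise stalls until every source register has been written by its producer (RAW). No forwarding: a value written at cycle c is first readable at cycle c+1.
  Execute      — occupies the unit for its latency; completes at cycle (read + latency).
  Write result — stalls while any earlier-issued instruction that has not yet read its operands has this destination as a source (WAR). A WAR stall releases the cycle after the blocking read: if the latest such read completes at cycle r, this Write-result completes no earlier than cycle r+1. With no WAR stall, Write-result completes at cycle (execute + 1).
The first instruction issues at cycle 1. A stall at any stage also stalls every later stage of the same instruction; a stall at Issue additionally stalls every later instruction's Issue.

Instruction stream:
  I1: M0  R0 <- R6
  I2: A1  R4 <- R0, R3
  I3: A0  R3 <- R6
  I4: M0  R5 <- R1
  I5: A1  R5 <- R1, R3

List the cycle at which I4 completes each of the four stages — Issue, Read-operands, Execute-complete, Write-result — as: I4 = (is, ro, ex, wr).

I4 = (9, 10, 15, 16)

1) issue 1, read 2, done 7, write 8
2) issue 2, read 9, done 11, write 12  <RAW R0: wait I1 write@8>
3) issue 3, read 4, done 5, write 10  <WAR R3: wait I2 read@9>
4) issue 9, read 10, done 15, write 16  <struct: M0 busy until I1 writes@8>
5) issue 17, read 18, done 20, write 21  <WAW R5: wait I4 write@16>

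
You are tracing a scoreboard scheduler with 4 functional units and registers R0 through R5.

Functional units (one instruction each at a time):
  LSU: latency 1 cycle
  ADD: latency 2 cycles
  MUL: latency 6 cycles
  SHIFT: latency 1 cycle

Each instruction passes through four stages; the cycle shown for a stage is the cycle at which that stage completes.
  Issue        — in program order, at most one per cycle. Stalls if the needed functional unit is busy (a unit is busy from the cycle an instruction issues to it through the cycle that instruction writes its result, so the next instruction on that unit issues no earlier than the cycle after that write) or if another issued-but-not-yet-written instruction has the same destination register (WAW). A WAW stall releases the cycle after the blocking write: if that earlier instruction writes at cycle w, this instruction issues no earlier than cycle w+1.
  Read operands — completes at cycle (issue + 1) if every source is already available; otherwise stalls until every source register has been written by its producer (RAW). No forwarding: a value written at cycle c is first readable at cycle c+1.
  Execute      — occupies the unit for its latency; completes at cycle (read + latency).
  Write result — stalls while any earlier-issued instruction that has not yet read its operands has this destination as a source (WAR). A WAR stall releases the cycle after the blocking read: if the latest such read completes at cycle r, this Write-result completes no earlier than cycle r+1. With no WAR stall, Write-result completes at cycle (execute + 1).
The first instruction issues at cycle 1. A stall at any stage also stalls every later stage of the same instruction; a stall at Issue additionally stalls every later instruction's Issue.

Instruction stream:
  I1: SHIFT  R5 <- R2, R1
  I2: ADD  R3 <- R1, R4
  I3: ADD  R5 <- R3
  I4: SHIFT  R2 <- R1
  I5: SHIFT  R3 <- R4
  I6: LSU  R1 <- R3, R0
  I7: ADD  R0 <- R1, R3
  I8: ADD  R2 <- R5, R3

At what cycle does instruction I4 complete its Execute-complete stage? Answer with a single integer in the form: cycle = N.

1) issue 1, read 2, done 3, write 4
2) issue 2, read 3, done 5, write 6
3) issue 7, read 8, done 10, write 11  <struct: ADD busy until I2 writes@6>
4) issue 8, read 9, done 10, write 11
5) issue 12, read 13, done 14, write 15  <struct: SHIFT busy until I4 writes@11>
6) issue 13, read 16, done 17, write 18  <RAW R3: wait I5 write@15>
7) issue 14, read 19, done 21, write 22  <RAW R1: wait I6 write@18>
8) issue 23, read 24, done 26, write 27  <struct: ADD busy until I7 writes@22>

cycle = 10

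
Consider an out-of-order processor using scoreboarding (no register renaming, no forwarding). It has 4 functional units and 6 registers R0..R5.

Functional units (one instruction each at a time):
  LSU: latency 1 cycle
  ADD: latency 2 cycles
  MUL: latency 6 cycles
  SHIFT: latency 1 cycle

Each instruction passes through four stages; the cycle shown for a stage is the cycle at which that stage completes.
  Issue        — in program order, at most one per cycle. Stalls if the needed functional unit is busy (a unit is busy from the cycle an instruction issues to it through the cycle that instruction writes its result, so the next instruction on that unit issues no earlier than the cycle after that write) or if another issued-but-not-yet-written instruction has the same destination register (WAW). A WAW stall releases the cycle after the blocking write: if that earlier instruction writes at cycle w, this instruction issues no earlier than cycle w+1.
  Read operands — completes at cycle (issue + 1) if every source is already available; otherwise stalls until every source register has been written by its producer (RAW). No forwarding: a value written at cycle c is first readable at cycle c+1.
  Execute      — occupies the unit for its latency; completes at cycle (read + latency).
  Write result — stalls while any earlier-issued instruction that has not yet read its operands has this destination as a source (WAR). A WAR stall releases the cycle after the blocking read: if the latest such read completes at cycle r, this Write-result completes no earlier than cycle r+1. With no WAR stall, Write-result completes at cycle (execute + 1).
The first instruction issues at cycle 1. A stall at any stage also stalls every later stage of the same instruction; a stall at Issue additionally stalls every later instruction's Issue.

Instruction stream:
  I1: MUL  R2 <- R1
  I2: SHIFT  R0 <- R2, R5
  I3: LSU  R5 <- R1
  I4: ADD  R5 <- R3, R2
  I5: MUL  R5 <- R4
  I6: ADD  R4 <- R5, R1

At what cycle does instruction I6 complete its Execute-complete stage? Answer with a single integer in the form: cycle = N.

1) issue 1, read 2, done 8, write 9
2) issue 2, read 10, done 11, write 12  <RAW R2: wait I1 write@9>
3) issue 3, read 4, done 5, write 11  <WAR R5: wait I2 read@10>
4) issue 12, read 13, done 15, write 16  <WAW R5: wait I3 write@11>
5) issue 17, read 18, done 24, write 25  <WAW R5: wait I4 write@16>
6) issue 18, read 26, done 28, write 29  <RAW R5: wait I5 write@25>

cycle = 28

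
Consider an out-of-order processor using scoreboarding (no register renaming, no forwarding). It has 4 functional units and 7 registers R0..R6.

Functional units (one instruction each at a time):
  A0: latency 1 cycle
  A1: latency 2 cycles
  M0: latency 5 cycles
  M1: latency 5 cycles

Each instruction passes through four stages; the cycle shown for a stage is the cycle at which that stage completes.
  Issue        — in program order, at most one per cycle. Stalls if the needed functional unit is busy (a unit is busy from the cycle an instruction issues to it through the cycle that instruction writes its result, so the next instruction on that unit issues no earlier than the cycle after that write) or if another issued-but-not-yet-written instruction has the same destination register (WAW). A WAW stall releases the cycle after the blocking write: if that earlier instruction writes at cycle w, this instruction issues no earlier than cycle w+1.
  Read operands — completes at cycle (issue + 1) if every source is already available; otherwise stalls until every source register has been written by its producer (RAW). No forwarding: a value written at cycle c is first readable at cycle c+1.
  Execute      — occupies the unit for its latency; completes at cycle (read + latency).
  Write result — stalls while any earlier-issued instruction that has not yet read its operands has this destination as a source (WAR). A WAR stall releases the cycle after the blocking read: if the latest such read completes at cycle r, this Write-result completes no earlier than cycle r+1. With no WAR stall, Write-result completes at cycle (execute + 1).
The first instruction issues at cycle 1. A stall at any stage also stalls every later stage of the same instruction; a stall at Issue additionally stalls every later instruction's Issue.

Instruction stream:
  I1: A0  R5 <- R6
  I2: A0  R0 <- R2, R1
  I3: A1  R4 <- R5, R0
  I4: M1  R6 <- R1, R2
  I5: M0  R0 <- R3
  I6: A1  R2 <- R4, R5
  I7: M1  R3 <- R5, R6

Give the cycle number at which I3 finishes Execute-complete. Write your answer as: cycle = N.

c1: I1 dispatched to A0
c2: I1 operands ready
c3: I1 complete
c4: R5←I1
c5: I2 dispatched to A0
c6: I2 operands ready | I3 dispatched to A1
c7: I2 complete | I4 dispatched to M1
c8: R0←I2 | I4 operands ready
c9: I3 operands ready | I5 dispatched to M0
c10: I5 operands ready
c11: I3 complete
c12: R4←I3
c13: I4 complete | I6 dispatched to A1
c14: R6←I4 | I6 operands ready
c15: I5 complete | I7 dispatched to M1
c16: R0←I5 | I6 complete | I7 operands ready
c17: R2←I6
c21: I7 complete
c22: R3←I7

cycle = 11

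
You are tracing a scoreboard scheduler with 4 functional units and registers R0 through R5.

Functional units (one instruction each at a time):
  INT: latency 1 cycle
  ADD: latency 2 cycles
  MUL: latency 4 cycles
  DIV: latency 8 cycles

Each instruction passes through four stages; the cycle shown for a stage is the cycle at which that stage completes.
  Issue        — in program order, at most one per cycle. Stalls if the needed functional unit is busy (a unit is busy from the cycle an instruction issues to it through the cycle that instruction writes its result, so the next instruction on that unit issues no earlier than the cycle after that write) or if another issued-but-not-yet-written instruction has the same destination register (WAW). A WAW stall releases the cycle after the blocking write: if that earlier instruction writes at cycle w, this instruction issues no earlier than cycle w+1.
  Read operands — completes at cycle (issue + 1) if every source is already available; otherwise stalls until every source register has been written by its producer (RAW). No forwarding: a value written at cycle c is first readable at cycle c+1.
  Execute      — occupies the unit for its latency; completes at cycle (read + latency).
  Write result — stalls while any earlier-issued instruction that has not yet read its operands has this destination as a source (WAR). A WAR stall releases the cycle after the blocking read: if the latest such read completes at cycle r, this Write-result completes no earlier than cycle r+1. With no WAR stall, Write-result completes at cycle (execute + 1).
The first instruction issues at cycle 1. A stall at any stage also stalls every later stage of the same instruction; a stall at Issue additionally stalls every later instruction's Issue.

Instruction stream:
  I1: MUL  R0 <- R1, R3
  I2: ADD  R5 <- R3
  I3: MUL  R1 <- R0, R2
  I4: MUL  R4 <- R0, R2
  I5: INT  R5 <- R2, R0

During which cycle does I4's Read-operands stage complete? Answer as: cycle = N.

cycle 1: issue I1 (MUL)
cycle 2: I1 read-ops | issue I2 (ADD)
cycle 3: I2 read-ops
cycle 5: I2 finished on ADD
cycle 6: I1 finished on MUL | I2→R5
cycle 7: I1→R0
cycle 8: issue I3 (MUL)
cycle 9: I3 read-ops
cycle 13: I3 finished on MUL
cycle 14: I3→R1
cycle 15: issue I4 (MUL)
cycle 16: I4 read-ops | issue I5 (INT)
cycle 17: I5 read-ops
cycle 18: I5 finished on INT
cycle 19: I5→R5
cycle 20: I4 finished on MUL
cycle 21: I4→R4

cycle = 16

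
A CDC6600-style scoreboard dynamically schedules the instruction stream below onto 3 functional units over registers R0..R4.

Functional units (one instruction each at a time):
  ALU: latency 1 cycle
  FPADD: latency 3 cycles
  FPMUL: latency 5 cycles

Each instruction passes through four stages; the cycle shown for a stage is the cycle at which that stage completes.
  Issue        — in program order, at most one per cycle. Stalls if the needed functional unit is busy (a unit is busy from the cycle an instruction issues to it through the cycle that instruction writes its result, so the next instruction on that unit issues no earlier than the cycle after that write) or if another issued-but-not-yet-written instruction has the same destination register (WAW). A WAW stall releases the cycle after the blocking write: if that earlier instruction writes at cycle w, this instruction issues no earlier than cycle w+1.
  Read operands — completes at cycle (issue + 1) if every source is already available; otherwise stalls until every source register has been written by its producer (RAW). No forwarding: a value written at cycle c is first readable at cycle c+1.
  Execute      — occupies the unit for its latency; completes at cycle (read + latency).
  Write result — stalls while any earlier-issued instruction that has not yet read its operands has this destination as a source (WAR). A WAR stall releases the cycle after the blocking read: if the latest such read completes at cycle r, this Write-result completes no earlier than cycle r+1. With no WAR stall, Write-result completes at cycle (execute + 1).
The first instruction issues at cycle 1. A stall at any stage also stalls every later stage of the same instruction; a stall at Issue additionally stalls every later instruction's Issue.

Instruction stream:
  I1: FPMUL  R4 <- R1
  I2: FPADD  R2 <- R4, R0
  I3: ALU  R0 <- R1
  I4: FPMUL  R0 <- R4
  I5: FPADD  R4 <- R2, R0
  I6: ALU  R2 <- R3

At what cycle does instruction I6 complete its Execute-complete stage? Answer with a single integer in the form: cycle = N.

t=1  I1→FPMUL
t=2  I1 RO · I2→FPADD
t=3  I3→ALU
t=4  I3 RO
t=5  I3 EX
t=7  I1 EX
t=8  I1 WR R4
t=9  I2 RO
t=10  I3 WR R0
t=11  I4→FPMUL
t=12  I2 EX · I4 RO
t=13  I2 WR R2
t=14  I5→FPADD
t=15  I6→ALU
t=16  I6 RO
t=17  I4 EX · I6 EX
t=18  I4 WR R0
t=19  I5 RO
t=20  I6 WR R2
t=22  I5 EX
t=23  I5 WR R4

cycle = 17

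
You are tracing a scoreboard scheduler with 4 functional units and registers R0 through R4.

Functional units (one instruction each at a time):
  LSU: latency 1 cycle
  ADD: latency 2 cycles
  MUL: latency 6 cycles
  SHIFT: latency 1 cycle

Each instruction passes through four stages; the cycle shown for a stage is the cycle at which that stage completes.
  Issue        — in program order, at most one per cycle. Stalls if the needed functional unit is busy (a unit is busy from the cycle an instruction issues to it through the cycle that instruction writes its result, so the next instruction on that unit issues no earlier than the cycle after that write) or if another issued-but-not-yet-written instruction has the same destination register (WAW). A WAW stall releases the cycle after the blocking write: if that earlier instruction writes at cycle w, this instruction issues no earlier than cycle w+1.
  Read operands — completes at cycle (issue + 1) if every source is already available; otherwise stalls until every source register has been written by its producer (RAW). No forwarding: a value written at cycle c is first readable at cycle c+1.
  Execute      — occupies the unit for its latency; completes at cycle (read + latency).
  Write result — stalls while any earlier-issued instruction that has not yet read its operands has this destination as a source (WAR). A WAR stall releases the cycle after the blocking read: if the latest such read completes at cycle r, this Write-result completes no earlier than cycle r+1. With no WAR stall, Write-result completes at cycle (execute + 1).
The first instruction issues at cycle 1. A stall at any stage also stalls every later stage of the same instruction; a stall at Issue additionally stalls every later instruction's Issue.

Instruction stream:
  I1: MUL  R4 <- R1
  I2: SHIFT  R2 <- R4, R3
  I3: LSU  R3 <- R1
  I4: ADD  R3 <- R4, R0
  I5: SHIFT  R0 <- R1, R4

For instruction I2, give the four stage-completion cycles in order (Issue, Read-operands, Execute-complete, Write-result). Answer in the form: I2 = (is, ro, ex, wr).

t=1  I1 issues→MUL
t=2  I1 reads · I2 issues→SHIFT
t=3  I3 issues→LSU
t=4  I3 reads
t=5  I3 exec-done
t=8  I1 exec-done
t=9  I1 writes R4
t=10  I2 reads
t=11  I2 exec-done · I3 writes R3
t=12  I2 writes R2 · I4 issues→ADD
t=13  I4 reads · I5 issues→SHIFT
t=14  I5 reads
t=15  I4 exec-done · I5 exec-done
t=16  I4 writes R3 · I5 writes R0

I2 = (2, 10, 11, 12)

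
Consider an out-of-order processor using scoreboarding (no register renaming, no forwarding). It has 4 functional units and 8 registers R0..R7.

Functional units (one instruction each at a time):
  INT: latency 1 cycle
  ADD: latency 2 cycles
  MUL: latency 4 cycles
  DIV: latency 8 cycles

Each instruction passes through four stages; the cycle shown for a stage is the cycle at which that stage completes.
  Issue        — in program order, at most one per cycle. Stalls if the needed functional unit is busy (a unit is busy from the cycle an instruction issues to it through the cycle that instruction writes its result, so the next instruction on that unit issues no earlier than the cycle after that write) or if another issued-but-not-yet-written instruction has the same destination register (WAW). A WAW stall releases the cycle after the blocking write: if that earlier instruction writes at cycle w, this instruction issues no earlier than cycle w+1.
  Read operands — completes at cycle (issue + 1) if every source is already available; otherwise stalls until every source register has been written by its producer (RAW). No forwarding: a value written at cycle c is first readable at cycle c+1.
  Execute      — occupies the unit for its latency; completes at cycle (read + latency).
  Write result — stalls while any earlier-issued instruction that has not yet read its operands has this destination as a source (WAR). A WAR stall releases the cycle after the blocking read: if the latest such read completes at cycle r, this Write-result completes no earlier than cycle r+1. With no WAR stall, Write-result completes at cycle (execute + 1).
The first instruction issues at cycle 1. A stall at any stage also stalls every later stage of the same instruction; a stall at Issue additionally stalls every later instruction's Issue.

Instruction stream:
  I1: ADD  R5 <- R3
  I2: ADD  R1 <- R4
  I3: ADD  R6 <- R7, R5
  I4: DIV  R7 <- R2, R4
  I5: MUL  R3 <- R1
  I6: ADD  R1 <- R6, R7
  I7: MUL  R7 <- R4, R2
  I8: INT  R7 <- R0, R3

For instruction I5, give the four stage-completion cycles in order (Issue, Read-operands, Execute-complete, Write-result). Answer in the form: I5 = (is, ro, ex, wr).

I5 = (13, 14, 18, 19)

I1  is:1  ro:2  ex:4  wr:5
I2  is:6  ro:7  ex:9  wr:10  — struct: ADD busy until I1 writes@5
I3  is:11  ro:12  ex:14  wr:15  — struct: ADD busy until I2 writes@10
I4  is:12  ro:13  ex:21  wr:22
I5  is:13  ro:14  ex:18  wr:19
I6  is:16  ro:23  ex:25  wr:26  — struct: ADD busy until I3 writes@15, RAW R7: wait I4 write@22
I7  is:23  ro:24  ex:28  wr:29  — WAW R7: wait I4 write@22
I8  is:30  ro:31  ex:32  wr:33  — WAW R7: wait I7 write@29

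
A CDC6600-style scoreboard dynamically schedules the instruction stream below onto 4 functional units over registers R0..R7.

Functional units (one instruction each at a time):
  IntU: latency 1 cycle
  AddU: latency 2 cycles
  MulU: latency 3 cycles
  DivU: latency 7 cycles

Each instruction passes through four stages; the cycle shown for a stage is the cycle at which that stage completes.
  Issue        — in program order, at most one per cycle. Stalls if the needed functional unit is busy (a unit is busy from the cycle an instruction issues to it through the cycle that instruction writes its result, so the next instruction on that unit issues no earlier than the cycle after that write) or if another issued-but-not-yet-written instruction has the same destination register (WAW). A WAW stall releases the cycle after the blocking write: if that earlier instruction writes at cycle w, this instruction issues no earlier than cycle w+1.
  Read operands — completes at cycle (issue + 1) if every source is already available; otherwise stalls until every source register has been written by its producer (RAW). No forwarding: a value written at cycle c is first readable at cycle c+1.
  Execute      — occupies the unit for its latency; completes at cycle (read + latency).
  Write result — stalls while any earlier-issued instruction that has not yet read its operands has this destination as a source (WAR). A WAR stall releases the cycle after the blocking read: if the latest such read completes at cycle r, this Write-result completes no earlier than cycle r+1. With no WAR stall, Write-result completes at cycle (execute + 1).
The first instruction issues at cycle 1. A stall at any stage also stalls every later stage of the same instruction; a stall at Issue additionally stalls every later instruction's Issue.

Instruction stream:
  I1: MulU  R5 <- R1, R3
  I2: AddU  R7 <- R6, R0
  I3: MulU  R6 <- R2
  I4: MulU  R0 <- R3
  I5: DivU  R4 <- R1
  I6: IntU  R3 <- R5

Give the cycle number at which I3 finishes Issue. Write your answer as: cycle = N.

cycle 1: I1 dispatched to MulU
cycle 2: I1 operands ready | I2 dispatched to AddU
cycle 3: I2 operands ready
cycle 5: I1 complete | I2 complete
cycle 6: R5←I1 | R7←I2
cycle 7: I3 dispatched to MulU
cycle 8: I3 operands ready
cycle 11: I3 complete
cycle 12: R6←I3
cycle 13: I4 dispatched to MulU
cycle 14: I4 operands ready | I5 dispatched to DivU
cycle 15: I5 operands ready | I6 dispatched to IntU
cycle 16: I6 operands ready
cycle 17: I4 complete | I6 complete
cycle 18: R0←I4 | R3←I6
cycle 22: I5 complete
cycle 23: R4←I5

cycle = 7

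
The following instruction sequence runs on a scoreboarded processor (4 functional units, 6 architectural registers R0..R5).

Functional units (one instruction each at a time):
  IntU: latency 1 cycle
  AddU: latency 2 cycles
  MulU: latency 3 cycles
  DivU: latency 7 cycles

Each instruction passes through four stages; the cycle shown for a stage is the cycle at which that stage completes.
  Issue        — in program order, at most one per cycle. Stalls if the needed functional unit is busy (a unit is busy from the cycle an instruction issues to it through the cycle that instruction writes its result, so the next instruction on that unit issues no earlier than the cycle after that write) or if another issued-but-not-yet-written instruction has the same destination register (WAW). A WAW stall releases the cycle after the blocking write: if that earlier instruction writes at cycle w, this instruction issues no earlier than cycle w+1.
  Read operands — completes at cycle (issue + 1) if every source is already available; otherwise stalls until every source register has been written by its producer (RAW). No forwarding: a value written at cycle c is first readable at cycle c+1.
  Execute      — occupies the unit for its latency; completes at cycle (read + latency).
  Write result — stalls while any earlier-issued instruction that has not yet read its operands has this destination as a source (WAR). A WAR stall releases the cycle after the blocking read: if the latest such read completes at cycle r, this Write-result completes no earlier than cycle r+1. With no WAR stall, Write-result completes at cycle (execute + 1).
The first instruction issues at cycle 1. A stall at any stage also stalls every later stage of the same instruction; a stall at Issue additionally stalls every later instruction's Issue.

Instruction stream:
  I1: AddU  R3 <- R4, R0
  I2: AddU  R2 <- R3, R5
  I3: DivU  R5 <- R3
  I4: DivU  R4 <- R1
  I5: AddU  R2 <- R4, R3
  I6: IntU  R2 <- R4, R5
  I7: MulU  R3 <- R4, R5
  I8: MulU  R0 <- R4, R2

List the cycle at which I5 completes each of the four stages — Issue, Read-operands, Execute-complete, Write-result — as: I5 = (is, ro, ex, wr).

I5 = (18, 27, 29, 30)

[I1] 1/2/4/5
[I2] 6/7/9/10  (struct: AddU busy until I1 writes@5)
[I3] 7/8/15/16
[I4] 17/18/25/26  (struct: DivU busy until I3 writes@16)
[I5] 18/27/29/30  (RAW R4: wait I4 write@26)
[I6] 31/32/33/34  (WAW R2: wait I5 write@30)
[I7] 32/33/36/37
[I8] 38/39/42/43  (struct: MulU busy until I7 writes@37)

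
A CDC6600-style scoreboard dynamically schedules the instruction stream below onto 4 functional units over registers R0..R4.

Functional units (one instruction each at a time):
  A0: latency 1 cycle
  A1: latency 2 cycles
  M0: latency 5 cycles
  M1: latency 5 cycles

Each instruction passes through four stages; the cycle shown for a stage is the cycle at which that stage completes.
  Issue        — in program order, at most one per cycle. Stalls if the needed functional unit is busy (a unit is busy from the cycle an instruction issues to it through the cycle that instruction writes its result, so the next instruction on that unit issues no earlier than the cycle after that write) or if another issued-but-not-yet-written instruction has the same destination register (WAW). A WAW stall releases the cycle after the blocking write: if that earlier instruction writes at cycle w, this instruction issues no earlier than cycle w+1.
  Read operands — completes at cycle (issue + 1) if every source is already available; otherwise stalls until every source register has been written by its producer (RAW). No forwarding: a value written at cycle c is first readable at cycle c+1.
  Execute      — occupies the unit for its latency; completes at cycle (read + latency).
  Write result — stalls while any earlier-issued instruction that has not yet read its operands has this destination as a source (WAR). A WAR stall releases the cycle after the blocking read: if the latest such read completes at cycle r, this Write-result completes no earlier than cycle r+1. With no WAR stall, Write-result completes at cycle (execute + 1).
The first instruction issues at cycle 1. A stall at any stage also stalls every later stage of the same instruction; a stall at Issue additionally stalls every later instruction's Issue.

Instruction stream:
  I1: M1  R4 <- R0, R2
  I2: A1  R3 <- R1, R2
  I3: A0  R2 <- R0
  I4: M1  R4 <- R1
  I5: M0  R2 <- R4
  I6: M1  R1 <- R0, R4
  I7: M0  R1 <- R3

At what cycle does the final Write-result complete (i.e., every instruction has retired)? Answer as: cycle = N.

[I1] 1/2/7/8
[I2] 2/3/5/6
[I3] 3/4/5/6
[I4] 9/10/15/16  (struct: M1 busy until I1 writes@8)
[I5] 10/17/22/23  (RAW R4: wait I4 write@16)
[I6] 17/18/23/24  (struct: M1 busy until I4 writes@16)
[I7] 25/26/31/32  (WAW R1: wait I6 write@24)

cycle = 32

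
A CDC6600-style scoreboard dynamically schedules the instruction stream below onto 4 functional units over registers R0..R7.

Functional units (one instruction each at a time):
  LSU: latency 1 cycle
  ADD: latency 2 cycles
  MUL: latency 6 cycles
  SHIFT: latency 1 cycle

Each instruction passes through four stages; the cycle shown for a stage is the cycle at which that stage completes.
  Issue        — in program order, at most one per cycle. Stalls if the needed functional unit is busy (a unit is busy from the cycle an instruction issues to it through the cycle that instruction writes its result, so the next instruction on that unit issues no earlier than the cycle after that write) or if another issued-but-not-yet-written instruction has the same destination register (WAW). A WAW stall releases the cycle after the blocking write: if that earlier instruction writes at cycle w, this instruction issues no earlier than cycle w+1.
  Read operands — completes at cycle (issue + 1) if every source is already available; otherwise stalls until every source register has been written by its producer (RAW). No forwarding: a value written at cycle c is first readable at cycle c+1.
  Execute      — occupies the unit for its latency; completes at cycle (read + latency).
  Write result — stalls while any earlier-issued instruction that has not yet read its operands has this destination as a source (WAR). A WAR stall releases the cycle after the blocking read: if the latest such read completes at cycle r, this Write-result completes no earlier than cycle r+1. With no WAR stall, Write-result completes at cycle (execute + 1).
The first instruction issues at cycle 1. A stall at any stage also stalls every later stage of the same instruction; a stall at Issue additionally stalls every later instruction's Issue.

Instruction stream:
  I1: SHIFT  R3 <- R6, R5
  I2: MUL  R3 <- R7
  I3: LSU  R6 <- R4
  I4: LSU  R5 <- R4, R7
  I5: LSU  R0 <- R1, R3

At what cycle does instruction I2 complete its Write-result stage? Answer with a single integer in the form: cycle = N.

cycle = 13

t=1  issue I1 (SHIFT)
t=2  I1 read-ops
t=3  I1 finished on SHIFT
t=4  I1→R3
t=5  issue I2 (MUL)
t=6  I2 read-ops; issue I3 (LSU)
t=7  I3 read-ops
t=8  I3 finished on LSU
t=9  I3→R6
t=10  issue I4 (LSU)
t=11  I4 read-ops
t=12  I2 finished on MUL; I4 finished on LSU
t=13  I2→R3; I4→R5
t=14  issue I5 (LSU)
t=15  I5 read-ops
t=16  I5 finished on LSU
t=17  I5→R0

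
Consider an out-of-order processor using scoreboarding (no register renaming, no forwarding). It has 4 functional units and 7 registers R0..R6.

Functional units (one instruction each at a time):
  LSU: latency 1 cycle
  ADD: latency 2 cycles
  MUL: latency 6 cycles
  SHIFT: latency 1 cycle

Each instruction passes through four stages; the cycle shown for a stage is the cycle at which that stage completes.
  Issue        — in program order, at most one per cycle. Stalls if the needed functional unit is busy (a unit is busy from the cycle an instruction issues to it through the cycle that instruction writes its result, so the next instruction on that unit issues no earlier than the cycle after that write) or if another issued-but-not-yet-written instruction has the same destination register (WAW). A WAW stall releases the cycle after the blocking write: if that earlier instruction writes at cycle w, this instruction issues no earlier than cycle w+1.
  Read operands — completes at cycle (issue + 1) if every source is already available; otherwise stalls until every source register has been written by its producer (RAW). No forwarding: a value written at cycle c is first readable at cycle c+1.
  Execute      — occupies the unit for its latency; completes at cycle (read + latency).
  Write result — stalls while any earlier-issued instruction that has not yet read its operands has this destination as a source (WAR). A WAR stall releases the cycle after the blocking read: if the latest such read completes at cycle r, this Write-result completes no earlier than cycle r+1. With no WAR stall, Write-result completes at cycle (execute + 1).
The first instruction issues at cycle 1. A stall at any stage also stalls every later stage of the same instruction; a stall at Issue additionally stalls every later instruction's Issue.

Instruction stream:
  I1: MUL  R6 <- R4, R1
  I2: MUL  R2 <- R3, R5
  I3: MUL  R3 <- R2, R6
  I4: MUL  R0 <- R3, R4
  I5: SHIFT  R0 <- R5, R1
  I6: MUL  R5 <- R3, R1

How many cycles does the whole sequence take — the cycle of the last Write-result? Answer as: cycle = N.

cycle 1: issue I1 (MUL)
cycle 2: I1 read-ops
cycle 8: I1 finished on MUL
cycle 9: I1→R6
cycle 10: issue I2 (MUL)
cycle 11: I2 read-ops
cycle 17: I2 finished on MUL
cycle 18: I2→R2
cycle 19: issue I3 (MUL)
cycle 20: I3 read-ops
cycle 26: I3 finished on MUL
cycle 27: I3→R3
cycle 28: issue I4 (MUL)
cycle 29: I4 read-ops
cycle 35: I4 finished on MUL
cycle 36: I4→R0
cycle 37: issue I5 (SHIFT)
cycle 38: I5 read-ops, issue I6 (MUL)
cycle 39: I5 finished on SHIFT, I6 read-ops
cycle 40: I5→R0
cycle 45: I6 finished on MUL
cycle 46: I6→R5

cycle = 46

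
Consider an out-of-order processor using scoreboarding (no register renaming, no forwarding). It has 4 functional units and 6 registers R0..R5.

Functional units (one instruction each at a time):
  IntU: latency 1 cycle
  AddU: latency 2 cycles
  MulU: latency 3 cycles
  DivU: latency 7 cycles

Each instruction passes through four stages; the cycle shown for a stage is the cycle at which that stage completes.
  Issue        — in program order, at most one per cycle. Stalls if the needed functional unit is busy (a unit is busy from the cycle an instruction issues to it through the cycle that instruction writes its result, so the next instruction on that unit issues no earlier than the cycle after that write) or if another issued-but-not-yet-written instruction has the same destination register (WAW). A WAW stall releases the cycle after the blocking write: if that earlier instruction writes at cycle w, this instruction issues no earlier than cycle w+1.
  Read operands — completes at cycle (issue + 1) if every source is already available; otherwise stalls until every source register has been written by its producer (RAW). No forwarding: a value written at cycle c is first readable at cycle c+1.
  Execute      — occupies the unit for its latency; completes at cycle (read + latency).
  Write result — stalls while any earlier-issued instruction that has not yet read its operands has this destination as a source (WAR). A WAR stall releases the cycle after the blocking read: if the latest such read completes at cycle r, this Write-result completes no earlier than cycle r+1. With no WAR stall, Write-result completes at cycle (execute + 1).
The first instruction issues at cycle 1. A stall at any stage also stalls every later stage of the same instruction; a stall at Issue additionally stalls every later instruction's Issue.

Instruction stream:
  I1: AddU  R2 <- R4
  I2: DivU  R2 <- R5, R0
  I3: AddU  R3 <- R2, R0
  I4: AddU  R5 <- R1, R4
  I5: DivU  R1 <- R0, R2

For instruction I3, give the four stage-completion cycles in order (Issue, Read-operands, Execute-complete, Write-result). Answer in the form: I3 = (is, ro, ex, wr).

I3 = (7, 16, 18, 19)

[1] I1→AddU
[2] I1 RO
[4] I1 EX
[5] I1 WR R2
[6] I2→DivU
[7] I2 RO | I3→AddU
[14] I2 EX
[15] I2 WR R2
[16] I3 RO
[18] I3 EX
[19] I3 WR R3
[20] I4→AddU
[21] I4 RO | I5→DivU
[22] I5 RO
[23] I4 EX
[24] I4 WR R5
[29] I5 EX
[30] I5 WR R1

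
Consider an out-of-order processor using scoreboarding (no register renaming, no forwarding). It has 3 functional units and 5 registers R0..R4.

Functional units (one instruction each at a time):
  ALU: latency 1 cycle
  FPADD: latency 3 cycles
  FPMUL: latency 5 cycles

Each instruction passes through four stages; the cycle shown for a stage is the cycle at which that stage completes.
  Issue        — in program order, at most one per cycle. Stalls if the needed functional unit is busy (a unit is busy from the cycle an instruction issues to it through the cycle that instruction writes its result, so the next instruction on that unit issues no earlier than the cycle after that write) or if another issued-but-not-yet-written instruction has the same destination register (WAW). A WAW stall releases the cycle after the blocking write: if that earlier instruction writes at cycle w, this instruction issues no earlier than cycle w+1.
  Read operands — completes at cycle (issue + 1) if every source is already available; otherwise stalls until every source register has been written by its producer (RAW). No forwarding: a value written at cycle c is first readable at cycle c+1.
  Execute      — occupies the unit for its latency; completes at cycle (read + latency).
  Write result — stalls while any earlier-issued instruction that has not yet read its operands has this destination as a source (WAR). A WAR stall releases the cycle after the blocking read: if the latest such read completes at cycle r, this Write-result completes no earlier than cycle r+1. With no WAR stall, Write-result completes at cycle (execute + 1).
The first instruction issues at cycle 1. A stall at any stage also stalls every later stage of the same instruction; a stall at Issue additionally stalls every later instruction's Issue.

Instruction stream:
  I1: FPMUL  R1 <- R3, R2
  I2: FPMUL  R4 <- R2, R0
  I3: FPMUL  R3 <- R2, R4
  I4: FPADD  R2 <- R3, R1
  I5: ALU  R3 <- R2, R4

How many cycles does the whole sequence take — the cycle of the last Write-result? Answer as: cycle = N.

  I1 | 1 | 2 | 7 | 8
  I2 | 9 | 10 | 15 | 16   struct: FPMUL busy until I1 writes@8
  I3 | 17 | 18 | 23 | 24   struct: FPMUL busy until I2 writes@16
  I4 | 18 | 25 | 28 | 29   RAW R3: wait I3 write@24
  I5 | 25 | 30 | 31 | 32   WAW R3: wait I3 write@24 · RAW R2: wait I4 write@29

cycle = 32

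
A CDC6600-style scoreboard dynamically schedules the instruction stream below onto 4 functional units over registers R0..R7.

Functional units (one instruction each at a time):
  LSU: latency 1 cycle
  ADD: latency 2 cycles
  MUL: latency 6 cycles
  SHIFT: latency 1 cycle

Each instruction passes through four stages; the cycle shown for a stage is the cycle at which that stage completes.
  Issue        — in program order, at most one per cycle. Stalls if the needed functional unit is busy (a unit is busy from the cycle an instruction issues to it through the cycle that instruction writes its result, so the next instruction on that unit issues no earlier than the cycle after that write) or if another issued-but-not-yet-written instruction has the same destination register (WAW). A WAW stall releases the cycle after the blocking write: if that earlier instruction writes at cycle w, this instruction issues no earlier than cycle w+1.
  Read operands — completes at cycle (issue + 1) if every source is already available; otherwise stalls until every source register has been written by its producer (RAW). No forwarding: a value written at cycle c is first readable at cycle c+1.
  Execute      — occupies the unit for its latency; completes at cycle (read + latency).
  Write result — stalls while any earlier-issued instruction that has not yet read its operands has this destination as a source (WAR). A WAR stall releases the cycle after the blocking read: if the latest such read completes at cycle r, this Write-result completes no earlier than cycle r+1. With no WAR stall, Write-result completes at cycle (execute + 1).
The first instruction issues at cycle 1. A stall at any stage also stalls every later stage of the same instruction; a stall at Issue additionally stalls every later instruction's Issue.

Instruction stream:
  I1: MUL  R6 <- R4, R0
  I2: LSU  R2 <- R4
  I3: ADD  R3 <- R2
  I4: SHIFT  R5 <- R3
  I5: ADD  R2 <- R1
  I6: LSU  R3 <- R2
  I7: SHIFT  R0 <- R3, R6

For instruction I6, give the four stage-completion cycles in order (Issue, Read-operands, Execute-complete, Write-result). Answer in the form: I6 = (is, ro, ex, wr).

t=1  I1 dispatched to MUL
t=2  I1 operands ready, I2 dispatched to LSU
t=3  I2 operands ready, I3 dispatched to ADD
t=4  I2 complete, I4 dispatched to SHIFT
t=5  R2←I2
t=6  I3 operands ready
t=8  I1 complete, I3 complete
t=9  R6←I1, R3←I3
t=10  I4 operands ready, I5 dispatched to ADD
t=11  I4 complete, I5 operands ready, I6 dispatched to LSU
t=12  R5←I4
t=13  I5 complete, I7 dispatched to SHIFT
t=14  R2←I5
t=15  I6 operands ready
t=16  I6 complete
t=17  R3←I6
t=18  I7 operands ready
t=19  I7 complete
t=20  R0←I7

I6 = (11, 15, 16, 17)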